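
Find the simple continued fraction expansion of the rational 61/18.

Run the Euclidean algorithm on 61 and 18; the successive quotients are the partial quotients a_0, a_1, ... (each step inverts the fractional part left over by the previous one):
  61 = 3*18 + 7, so a_0 = 3.
  18 = 2*7 + 4, so a_1 = 2.
  7 = 1*4 + 3, so a_2 = 1.
  4 = 1*3 + 1, so a_3 = 1.
  3 = 3*1 + 0, so a_4 = 3.
The remainder reaches 0 after 5 divisions, so the expansion has 5 partial quotients, read off in order.

[3; 2, 1, 1, 3]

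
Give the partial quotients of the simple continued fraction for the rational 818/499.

Run the Euclidean algorithm on 818 and 499; the successive quotients are the partial quotients a_0, a_1, ... (each step inverts the fractional part left over by the previous one):
  818 = 1*499 + 319, so a_0 = 1.
  499 = 1*319 + 180, so a_1 = 1.
  319 = 1*180 + 139, so a_2 = 1.
  180 = 1*139 + 41, so a_3 = 1.
  139 = 3*41 + 16, so a_4 = 3.
  41 = 2*16 + 9, so a_5 = 2.
  16 = 1*9 + 7, so a_6 = 1.
  9 = 1*7 + 2, so a_7 = 1.
  7 = 3*2 + 1, so a_8 = 3.
  2 = 2*1 + 0, so a_9 = 2.
The remainder reaches 0 after 10 divisions, so the expansion has 10 partial quotients, read off in order.

[1; 1, 1, 1, 3, 2, 1, 1, 3, 2]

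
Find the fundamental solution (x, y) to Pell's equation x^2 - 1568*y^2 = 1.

(x, y) = (19601, 495)

First expand sqrt(1568) as a continued fraction. With x_i = (sqrt(1568) + m_i)/d_i and (m_0, d_0) = (0, 1): a_0 = floor(sqrt(1568)) = 39, since 39^2 = 1521 <= 1568 < 1600 = 40^2.
Iterate m_{i+1} = d_i*a_i - m_i, d_{i+1} = (1568 - m_{i+1}^2)/d_i, a_{i+1} = floor((a_0 + m_{i+1})/d_{i+1}):
  m_1 = 1*39 - 0 = 39, d_1 = (1568 - 39^2)/1 = 47/1 = 47, a_1 = floor((39 + 39)/47) = 1.
  m_2 = 47*1 - 39 = 8, d_2 = (1568 - 8^2)/47 = 1504/47 = 32, a_2 = floor((39 + 8)/32) = 1.
  m_3 = 32*1 - 8 = 24, d_3 = (1568 - 24^2)/32 = 992/32 = 31, a_3 = floor((39 + 24)/31) = 2.
  m_4 = 31*2 - 24 = 38, d_4 = (1568 - 38^2)/31 = 124/31 = 4, a_4 = floor((39 + 38)/4) = 19.
  m_5 = 4*19 - 38 = 38, d_5 = (1568 - 38^2)/4 = 124/4 = 31, a_5 = floor((39 + 38)/31) = 2.
  m_6 = 31*2 - 38 = 24, d_6 = (1568 - 24^2)/31 = 992/31 = 32, a_6 = floor((39 + 24)/32) = 1.
  m_7 = 32*1 - 24 = 8, d_7 = (1568 - 8^2)/32 = 1504/32 = 47, a_7 = floor((39 + 8)/47) = 1.
  m_8 = 47*1 - 8 = 39, d_8 = (1568 - 39^2)/47 = 47/47 = 1, a_8 = floor((39 + 39)/1) = 78.
  m_9 = 1*78 - 39 = 39, d_9 = (1568 - 39^2)/1 = 47/1 = 47: (m_9, d_9) = (m_1, d_1) = (39, 47), so from here the quotients repeat a_1, ..., a_8; the period length is 8.
So sqrt(1568) = [39; (1, 1, 2, 19, 2, 1, 1, 78)] with period length k = 8.
k is even, so the fundamental solution of x^2 - 1568y^2 = 1 is (p_{k-1}, q_{k-1}) = (p_7, q_7); compute convergents through index 7.
Convergents (p_i = a_i*p_{i-1} + p_{i-2}, q_i = a_i*q_{i-1} + q_{i-2} with p_{-2}=0, p_{-1}=1, q_{-2}=1, q_{-1}=0):
  i=0: a_0=39, p_0 = 39*1 + 0 = 39, q_0 = 39*0 + 1 = 1.
  i=1: a_1=1, p_1 = 1*39 + 1 = 40, q_1 = 1*1 + 0 = 1.
  i=2: a_2=1, p_2 = 1*40 + 39 = 79, q_2 = 1*1 + 1 = 2.
  i=3: a_3=2, p_3 = 2*79 + 40 = 198, q_3 = 2*2 + 1 = 5.
  i=4: a_4=19, p_4 = 19*198 + 79 = 3841, q_4 = 19*5 + 2 = 97.
  i=5: a_5=2, p_5 = 2*3841 + 198 = 7880, q_5 = 2*97 + 5 = 199.
  i=6: a_6=1, p_6 = 1*7880 + 3841 = 11721, q_6 = 1*199 + 97 = 296.
  i=7: a_7=1, p_7 = 1*11721 + 7880 = 19601, q_7 = 1*296 + 199 = 495.
Check: 19601^2 - 1568*495^2 = 384199201 - 384199200 = 1, so (x, y) = (19601, 495) solves the equation, and by the theorem it is the least positive solution.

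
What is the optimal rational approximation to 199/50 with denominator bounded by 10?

4/1

Expand x = 199/50 as a continued fraction with the Euclidean algorithm:
  199 = 3*50 + 49, so a_0 = 3.
  50 = 1*49 + 1, so a_1 = 1.
  49 = 49*1 + 0, so a_2 = 49.
so x = [3; 1, 49].
Convergents (p_i = a_i*p_{i-1} + p_{i-2}, q_i = a_i*q_{i-1} + q_{i-2} with p_{-2}=0, p_{-1}=1, q_{-2}=1, q_{-1}=0), until the denominator exceeds 10:
  i=0: a_0=3, p_0 = 3*1 + 0 = 3, q_0 = 3*0 + 1 = 1.
  i=1: a_1=1, p_1 = 1*3 + 1 = 4, q_1 = 1*1 + 0 = 1.
  i=2: a_2=49, p_2 = 49*4 + 3 = 199, q_2 = 49*1 + 1 = 50.
q_2 = 50 > 10, so the last convergent with denominator <= 10 is p_1/q_1 = 4/1.
The closest fraction with denominator <= 10 is either p_1/q_1 or the intermediate fraction (k*p_1 + p_0)/(k*q_1 + q_0) with the largest k >= 1 whose denominator stays <= 10; these approach x as k grows, and every other convergent or intermediate fraction in range is farther away.
Largest k: floor((10 - q_0)/q_1) = floor((10 - 1)/1) = 9.
That gives (9*4 + 3)/(9*1 + 1) = 39/10.
Compare the errors: |x - 4/1| = |199*1 - 4*50|/(50*1) = 1/50, and |x - 39/10| = |199*10 - 39*50|/(50*10) = 40/500.
Cross-multiplying, 1*500 = 500 < 2000 = 40*50, so 1/50 is smaller: the convergent 4/1 is closer to x than 39/10.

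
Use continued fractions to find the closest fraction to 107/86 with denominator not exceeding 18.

Expand x = 107/86 as a continued fraction with the Euclidean algorithm:
  107 = 1*86 + 21, so a_0 = 1.
  86 = 4*21 + 2, so a_1 = 4.
  21 = 10*2 + 1, so a_2 = 10.
  2 = 2*1 + 0, so a_3 = 2.
so x = [1; 4, 10, 2].
Convergents (p_i = a_i*p_{i-1} + p_{i-2}, q_i = a_i*q_{i-1} + q_{i-2} with p_{-2}=0, p_{-1}=1, q_{-2}=1, q_{-1}=0), until the denominator exceeds 18:
  i=0: a_0=1, p_0 = 1*1 + 0 = 1, q_0 = 1*0 + 1 = 1.
  i=1: a_1=4, p_1 = 4*1 + 1 = 5, q_1 = 4*1 + 0 = 4.
  i=2: a_2=10, p_2 = 10*5 + 1 = 51, q_2 = 10*4 + 1 = 41.
q_2 = 41 > 18, so the last convergent with denominator <= 18 is p_1/q_1 = 5/4.
The closest fraction with denominator <= 18 is either p_1/q_1 or the intermediate fraction (k*p_1 + p_0)/(k*q_1 + q_0) with the largest k >= 1 whose denominator stays <= 18; these approach x as k grows, and every other convergent or intermediate fraction in range is farther away.
Largest k: floor((18 - q_0)/q_1) = floor((18 - 1)/4) = 4.
That gives (4*5 + 1)/(4*4 + 1) = 21/17.
Compare the errors: |x - 5/4| = |107*4 - 5*86|/(86*4) = 2/344, and |x - 21/17| = |107*17 - 21*86|/(86*17) = 13/1462.
Cross-multiplying, 2*1462 = 2924 < 4472 = 13*344, so 2/344 is smaller: the convergent 5/4 is closer to x than 21/17.

5/4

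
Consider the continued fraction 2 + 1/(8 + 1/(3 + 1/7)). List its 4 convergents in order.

2/1, 17/8, 53/25, 388/183

Using the convergent recurrence p_i = a_i*p_{i-1} + p_{i-2}, q_i = a_i*q_{i-1} + q_{i-2} with p_{-2}=0, p_{-1}=1, q_{-2}=1, q_{-1}=0:
  i=0: a_0=2, p_0 = 2*1 + 0 = 2, q_0 = 2*0 + 1 = 1.
  i=1: a_1=8, p_1 = 8*2 + 1 = 17, q_1 = 8*1 + 0 = 8.
  i=2: a_2=3, p_2 = 3*17 + 2 = 53, q_2 = 3*8 + 1 = 25.
  i=3: a_3=7, p_3 = 7*53 + 17 = 388, q_3 = 7*25 + 8 = 183.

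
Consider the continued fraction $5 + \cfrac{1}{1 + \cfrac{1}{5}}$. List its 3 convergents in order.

Using the convergent recurrence p_i = a_i*p_{i-1} + p_{i-2}, q_i = a_i*q_{i-1} + q_{i-2} with p_{-2}=0, p_{-1}=1, q_{-2}=1, q_{-1}=0:
  i=0: a_0=5, p_0 = 5*1 + 0 = 5, q_0 = 5*0 + 1 = 1.
  i=1: a_1=1, p_1 = 1*5 + 1 = 6, q_1 = 1*1 + 0 = 1.
  i=2: a_2=5, p_2 = 5*6 + 5 = 35, q_2 = 5*1 + 1 = 6.

5/1, 6/1, 35/6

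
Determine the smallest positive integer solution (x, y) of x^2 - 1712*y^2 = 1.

First expand sqrt(1712) as a continued fraction. With x_i = (sqrt(1712) + m_i)/d_i and (m_0, d_0) = (0, 1): a_0 = floor(sqrt(1712)) = 41, since 41^2 = 1681 <= 1712 < 1764 = 42^2.
Iterate m_{i+1} = d_i*a_i - m_i, d_{i+1} = (1712 - m_{i+1}^2)/d_i, a_{i+1} = floor((a_0 + m_{i+1})/d_{i+1}):
  m_1 = 1*41 - 0 = 41, d_1 = (1712 - 41^2)/1 = 31/1 = 31, a_1 = floor((41 + 41)/31) = 2.
  m_2 = 31*2 - 41 = 21, d_2 = (1712 - 21^2)/31 = 1271/31 = 41, a_2 = floor((41 + 21)/41) = 1.
  m_3 = 41*1 - 21 = 20, d_3 = (1712 - 20^2)/41 = 1312/41 = 32, a_3 = floor((41 + 20)/32) = 1.
  m_4 = 32*1 - 20 = 12, d_4 = (1712 - 12^2)/32 = 1568/32 = 49, a_4 = floor((41 + 12)/49) = 1.
  m_5 = 49*1 - 12 = 37, d_5 = (1712 - 37^2)/49 = 343/49 = 7, a_5 = floor((41 + 37)/7) = 11.
  m_6 = 7*11 - 37 = 40, d_6 = (1712 - 40^2)/7 = 112/7 = 16, a_6 = floor((41 + 40)/16) = 5.
  m_7 = 16*5 - 40 = 40, d_7 = (1712 - 40^2)/16 = 112/16 = 7, a_7 = floor((41 + 40)/7) = 11.
  m_8 = 7*11 - 40 = 37, d_8 = (1712 - 37^2)/7 = 343/7 = 49, a_8 = floor((41 + 37)/49) = 1.
  m_9 = 49*1 - 37 = 12, d_9 = (1712 - 12^2)/49 = 1568/49 = 32, a_9 = floor((41 + 12)/32) = 1.
  m_10 = 32*1 - 12 = 20, d_10 = (1712 - 20^2)/32 = 1312/32 = 41, a_10 = floor((41 + 20)/41) = 1.
  m_11 = 41*1 - 20 = 21, d_11 = (1712 - 21^2)/41 = 1271/41 = 31, a_11 = floor((41 + 21)/31) = 2.
  m_12 = 31*2 - 21 = 41, d_12 = (1712 - 41^2)/31 = 31/31 = 1, a_12 = floor((41 + 41)/1) = 82.
  m_13 = 1*82 - 41 = 41, d_13 = (1712 - 41^2)/1 = 31/1 = 31: (m_13, d_13) = (m_1, d_1) = (41, 31), so from here the quotients repeat a_1, ..., a_12; the period length is 12.
So sqrt(1712) = [41; (2, 1, 1, 1, 11, 5, 11, 1, 1, 1, 2, 82)] with period length k = 12.
k is even, so the fundamental solution of x^2 - 1712y^2 = 1 is (p_{k-1}, q_{k-1}) = (p_11, q_11); compute convergents through index 11.
Convergents (p_i = a_i*p_{i-1} + p_{i-2}, q_i = a_i*q_{i-1} + q_{i-2} with p_{-2}=0, p_{-1}=1, q_{-2}=1, q_{-1}=0):
  i=0: a_0=41, p_0 = 41*1 + 0 = 41, q_0 = 41*0 + 1 = 1.
  i=1: a_1=2, p_1 = 2*41 + 1 = 83, q_1 = 2*1 + 0 = 2.
  i=2: a_2=1, p_2 = 1*83 + 41 = 124, q_2 = 1*2 + 1 = 3.
  i=3: a_3=1, p_3 = 1*124 + 83 = 207, q_3 = 1*3 + 2 = 5.
  i=4: a_4=1, p_4 = 1*207 + 124 = 331, q_4 = 1*5 + 3 = 8.
  i=5: a_5=11, p_5 = 11*331 + 207 = 3848, q_5 = 11*8 + 5 = 93.
  i=6: a_6=5, p_6 = 5*3848 + 331 = 19571, q_6 = 5*93 + 8 = 473.
  i=7: a_7=11, p_7 = 11*19571 + 3848 = 219129, q_7 = 11*473 + 93 = 5296.
  i=8: a_8=1, p_8 = 1*219129 + 19571 = 238700, q_8 = 1*5296 + 473 = 5769.
  i=9: a_9=1, p_9 = 1*238700 + 219129 = 457829, q_9 = 1*5769 + 5296 = 11065.
  i=10: a_10=1, p_10 = 1*457829 + 238700 = 696529, q_10 = 1*11065 + 5769 = 16834.
  i=11: a_11=2, p_11 = 2*696529 + 457829 = 1850887, q_11 = 2*16834 + 11065 = 44733.
Check: 1850887^2 - 1712*44733^2 = 3425782686769 - 3425782686768 = 1, so (x, y) = (1850887, 44733) solves the equation, and by the theorem it is the least positive solution.

(x, y) = (1850887, 44733)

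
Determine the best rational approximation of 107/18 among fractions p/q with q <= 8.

Expand x = 107/18 as a continued fraction with the Euclidean algorithm:
  107 = 5*18 + 17, so a_0 = 5.
  18 = 1*17 + 1, so a_1 = 1.
  17 = 17*1 + 0, so a_2 = 17.
so x = [5; 1, 17].
Convergents (p_i = a_i*p_{i-1} + p_{i-2}, q_i = a_i*q_{i-1} + q_{i-2} with p_{-2}=0, p_{-1}=1, q_{-2}=1, q_{-1}=0), until the denominator exceeds 8:
  i=0: a_0=5, p_0 = 5*1 + 0 = 5, q_0 = 5*0 + 1 = 1.
  i=1: a_1=1, p_1 = 1*5 + 1 = 6, q_1 = 1*1 + 0 = 1.
  i=2: a_2=17, p_2 = 17*6 + 5 = 107, q_2 = 17*1 + 1 = 18.
q_2 = 18 > 8, so the last convergent with denominator <= 8 is p_1/q_1 = 6/1.
The closest fraction with denominator <= 8 is either p_1/q_1 or the intermediate fraction (k*p_1 + p_0)/(k*q_1 + q_0) with the largest k >= 1 whose denominator stays <= 8; these approach x as k grows, and every other convergent or intermediate fraction in range is farther away.
Largest k: floor((8 - q_0)/q_1) = floor((8 - 1)/1) = 7.
That gives (7*6 + 5)/(7*1 + 1) = 47/8.
Compare the errors: |x - 6/1| = |107*1 - 6*18|/(18*1) = 1/18, and |x - 47/8| = |107*8 - 47*18|/(18*8) = 10/144.
Cross-multiplying, 1*144 = 144 < 180 = 10*18, so 1/18 is smaller: the convergent 6/1 is closer to x than 47/8.

6/1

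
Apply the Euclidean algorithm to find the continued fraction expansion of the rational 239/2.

Run the Euclidean algorithm on 239 and 2; the successive quotients are the partial quotients a_0, a_1, ... (each step inverts the fractional part left over by the previous one):
  239 = 119*2 + 1, so a_0 = 119.
  2 = 2*1 + 0, so a_1 = 2.
The remainder reaches 0 after 2 divisions, so the expansion has 2 partial quotients, read off in order.

[119; 2]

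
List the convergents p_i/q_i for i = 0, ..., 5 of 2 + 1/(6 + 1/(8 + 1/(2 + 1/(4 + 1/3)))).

Using the convergent recurrence p_i = a_i*p_{i-1} + p_{i-2}, q_i = a_i*q_{i-1} + q_{i-2} with p_{-2}=0, p_{-1}=1, q_{-2}=1, q_{-1}=0:
  i=0: a_0=2, p_0 = 2*1 + 0 = 2, q_0 = 2*0 + 1 = 1.
  i=1: a_1=6, p_1 = 6*2 + 1 = 13, q_1 = 6*1 + 0 = 6.
  i=2: a_2=8, p_2 = 8*13 + 2 = 106, q_2 = 8*6 + 1 = 49.
  i=3: a_3=2, p_3 = 2*106 + 13 = 225, q_3 = 2*49 + 6 = 104.
  i=4: a_4=4, p_4 = 4*225 + 106 = 1006, q_4 = 4*104 + 49 = 465.
  i=5: a_5=3, p_5 = 3*1006 + 225 = 3243, q_5 = 3*465 + 104 = 1499.

2/1, 13/6, 106/49, 225/104, 1006/465, 3243/1499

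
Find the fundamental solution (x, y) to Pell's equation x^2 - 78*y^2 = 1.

(x, y) = (53, 6)

First expand sqrt(78) as a continued fraction. With x_i = (sqrt(78) + m_i)/d_i and (m_0, d_0) = (0, 1): a_0 = floor(sqrt(78)) = 8, since 8^2 = 64 <= 78 < 81 = 9^2.
Iterate m_{i+1} = d_i*a_i - m_i, d_{i+1} = (78 - m_{i+1}^2)/d_i, a_{i+1} = floor((a_0 + m_{i+1})/d_{i+1}):
  m_1 = 1*8 - 0 = 8, d_1 = (78 - 8^2)/1 = 14/1 = 14, a_1 = floor((8 + 8)/14) = 1.
  m_2 = 14*1 - 8 = 6, d_2 = (78 - 6^2)/14 = 42/14 = 3, a_2 = floor((8 + 6)/3) = 4.
  m_3 = 3*4 - 6 = 6, d_3 = (78 - 6^2)/3 = 42/3 = 14, a_3 = floor((8 + 6)/14) = 1.
  m_4 = 14*1 - 6 = 8, d_4 = (78 - 8^2)/14 = 14/14 = 1, a_4 = floor((8 + 8)/1) = 16.
  m_5 = 1*16 - 8 = 8, d_5 = (78 - 8^2)/1 = 14/1 = 14: (m_5, d_5) = (m_1, d_1) = (8, 14), so from here the quotients repeat a_1, ..., a_4; the period length is 4.
So sqrt(78) = [8; (1, 4, 1, 16)] with period length k = 4.
k is even, so the fundamental solution of x^2 - 78y^2 = 1 is (p_{k-1}, q_{k-1}) = (p_3, q_3); compute convergents through index 3.
Convergents (p_i = a_i*p_{i-1} + p_{i-2}, q_i = a_i*q_{i-1} + q_{i-2} with p_{-2}=0, p_{-1}=1, q_{-2}=1, q_{-1}=0):
  i=0: a_0=8, p_0 = 8*1 + 0 = 8, q_0 = 8*0 + 1 = 1.
  i=1: a_1=1, p_1 = 1*8 + 1 = 9, q_1 = 1*1 + 0 = 1.
  i=2: a_2=4, p_2 = 4*9 + 8 = 44, q_2 = 4*1 + 1 = 5.
  i=3: a_3=1, p_3 = 1*44 + 9 = 53, q_3 = 1*5 + 1 = 6.
Check: 53^2 - 78*6^2 = 2809 - 2808 = 1, so (x, y) = (53, 6) solves the equation, and by the theorem it is the least positive solution.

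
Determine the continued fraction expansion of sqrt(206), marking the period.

[14; (2, 1, 5, 14, 5, 1, 2, 28)]

Write x_i = (sqrt(206) + m_i)/d_i with (m_0, d_0) = (0, 1). a_0 = floor(sqrt(206)) = 14, since 14^2 = 196 <= 206 < 225 = 15^2.
Iterate m_{i+1} = d_i*a_i - m_i, d_{i+1} = (206 - m_{i+1}^2)/d_i, a_{i+1} = floor((a_0 + m_{i+1})/d_{i+1}):
  m_1 = 1*14 - 0 = 14, d_1 = (206 - 14^2)/1 = 10/1 = 10, a_1 = floor((14 + 14)/10) = 2.
  m_2 = 10*2 - 14 = 6, d_2 = (206 - 6^2)/10 = 170/10 = 17, a_2 = floor((14 + 6)/17) = 1.
  m_3 = 17*1 - 6 = 11, d_3 = (206 - 11^2)/17 = 85/17 = 5, a_3 = floor((14 + 11)/5) = 5.
  m_4 = 5*5 - 11 = 14, d_4 = (206 - 14^2)/5 = 10/5 = 2, a_4 = floor((14 + 14)/2) = 14.
  m_5 = 2*14 - 14 = 14, d_5 = (206 - 14^2)/2 = 10/2 = 5, a_5 = floor((14 + 14)/5) = 5.
  m_6 = 5*5 - 14 = 11, d_6 = (206 - 11^2)/5 = 85/5 = 17, a_6 = floor((14 + 11)/17) = 1.
  m_7 = 17*1 - 11 = 6, d_7 = (206 - 6^2)/17 = 170/17 = 10, a_7 = floor((14 + 6)/10) = 2.
  m_8 = 10*2 - 6 = 14, d_8 = (206 - 14^2)/10 = 10/10 = 1, a_8 = floor((14 + 14)/1) = 28.
  m_9 = 1*28 - 14 = 14, d_9 = (206 - 14^2)/1 = 10/1 = 10: (m_9, d_9) = (m_1, d_1) = (14, 10), so from here the quotients repeat a_1, ..., a_8; the period length is 8.
Hence the expansion of sqrt(206) is a_0 = 14 followed by the repeating block 2, 1, 5, 14, 5, 1, 2, 28 (period 8).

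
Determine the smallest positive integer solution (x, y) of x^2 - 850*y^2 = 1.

First expand sqrt(850) as a continued fraction. With x_i = (sqrt(850) + m_i)/d_i and (m_0, d_0) = (0, 1): a_0 = floor(sqrt(850)) = 29, since 29^2 = 841 <= 850 < 900 = 30^2.
Iterate m_{i+1} = d_i*a_i - m_i, d_{i+1} = (850 - m_{i+1}^2)/d_i, a_{i+1} = floor((a_0 + m_{i+1})/d_{i+1}):
  m_1 = 1*29 - 0 = 29, d_1 = (850 - 29^2)/1 = 9/1 = 9, a_1 = floor((29 + 29)/9) = 6.
  m_2 = 9*6 - 29 = 25, d_2 = (850 - 25^2)/9 = 225/9 = 25, a_2 = floor((29 + 25)/25) = 2.
  m_3 = 25*2 - 25 = 25, d_3 = (850 - 25^2)/25 = 225/25 = 9, a_3 = floor((29 + 25)/9) = 6.
  m_4 = 9*6 - 25 = 29, d_4 = (850 - 29^2)/9 = 9/9 = 1, a_4 = floor((29 + 29)/1) = 58.
  m_5 = 1*58 - 29 = 29, d_5 = (850 - 29^2)/1 = 9/1 = 9: (m_5, d_5) = (m_1, d_1) = (29, 9), so from here the quotients repeat a_1, ..., a_4; the period length is 4.
So sqrt(850) = [29; (6, 2, 6, 58)] with period length k = 4.
k is even, so the fundamental solution of x^2 - 850y^2 = 1 is (p_{k-1}, q_{k-1}) = (p_3, q_3); compute convergents through index 3.
Convergents (p_i = a_i*p_{i-1} + p_{i-2}, q_i = a_i*q_{i-1} + q_{i-2} with p_{-2}=0, p_{-1}=1, q_{-2}=1, q_{-1}=0):
  i=0: a_0=29, p_0 = 29*1 + 0 = 29, q_0 = 29*0 + 1 = 1.
  i=1: a_1=6, p_1 = 6*29 + 1 = 175, q_1 = 6*1 + 0 = 6.
  i=2: a_2=2, p_2 = 2*175 + 29 = 379, q_2 = 2*6 + 1 = 13.
  i=3: a_3=6, p_3 = 6*379 + 175 = 2449, q_3 = 6*13 + 6 = 84.
Check: 2449^2 - 850*84^2 = 5997601 - 5997600 = 1, so (x, y) = (2449, 84) solves the equation, and by the theorem it is the least positive solution.

(x, y) = (2449, 84)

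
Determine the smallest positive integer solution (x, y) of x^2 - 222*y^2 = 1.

(x, y) = (149, 10)

First expand sqrt(222) as a continued fraction. With x_i = (sqrt(222) + m_i)/d_i and (m_0, d_0) = (0, 1): a_0 = floor(sqrt(222)) = 14, since 14^2 = 196 <= 222 < 225 = 15^2.
Iterate m_{i+1} = d_i*a_i - m_i, d_{i+1} = (222 - m_{i+1}^2)/d_i, a_{i+1} = floor((a_0 + m_{i+1})/d_{i+1}):
  m_1 = 1*14 - 0 = 14, d_1 = (222 - 14^2)/1 = 26/1 = 26, a_1 = floor((14 + 14)/26) = 1.
  m_2 = 26*1 - 14 = 12, d_2 = (222 - 12^2)/26 = 78/26 = 3, a_2 = floor((14 + 12)/3) = 8.
  m_3 = 3*8 - 12 = 12, d_3 = (222 - 12^2)/3 = 78/3 = 26, a_3 = floor((14 + 12)/26) = 1.
  m_4 = 26*1 - 12 = 14, d_4 = (222 - 14^2)/26 = 26/26 = 1, a_4 = floor((14 + 14)/1) = 28.
  m_5 = 1*28 - 14 = 14, d_5 = (222 - 14^2)/1 = 26/1 = 26: (m_5, d_5) = (m_1, d_1) = (14, 26), so from here the quotients repeat a_1, ..., a_4; the period length is 4.
So sqrt(222) = [14; (1, 8, 1, 28)] with period length k = 4.
k is even, so the fundamental solution of x^2 - 222y^2 = 1 is (p_{k-1}, q_{k-1}) = (p_3, q_3); compute convergents through index 3.
Convergents (p_i = a_i*p_{i-1} + p_{i-2}, q_i = a_i*q_{i-1} + q_{i-2} with p_{-2}=0, p_{-1}=1, q_{-2}=1, q_{-1}=0):
  i=0: a_0=14, p_0 = 14*1 + 0 = 14, q_0 = 14*0 + 1 = 1.
  i=1: a_1=1, p_1 = 1*14 + 1 = 15, q_1 = 1*1 + 0 = 1.
  i=2: a_2=8, p_2 = 8*15 + 14 = 134, q_2 = 8*1 + 1 = 9.
  i=3: a_3=1, p_3 = 1*134 + 15 = 149, q_3 = 1*9 + 1 = 10.
Check: 149^2 - 222*10^2 = 22201 - 22200 = 1, so (x, y) = (149, 10) solves the equation, and by the theorem it is the least positive solution.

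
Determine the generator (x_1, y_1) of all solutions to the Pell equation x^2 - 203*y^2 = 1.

(x, y) = (57, 4)

First expand sqrt(203) as a continued fraction. With x_i = (sqrt(203) + m_i)/d_i and (m_0, d_0) = (0, 1): a_0 = floor(sqrt(203)) = 14, since 14^2 = 196 <= 203 < 225 = 15^2.
Iterate m_{i+1} = d_i*a_i - m_i, d_{i+1} = (203 - m_{i+1}^2)/d_i, a_{i+1} = floor((a_0 + m_{i+1})/d_{i+1}):
  m_1 = 1*14 - 0 = 14, d_1 = (203 - 14^2)/1 = 7/1 = 7, a_1 = floor((14 + 14)/7) = 4.
  m_2 = 7*4 - 14 = 14, d_2 = (203 - 14^2)/7 = 7/7 = 1, a_2 = floor((14 + 14)/1) = 28.
  m_3 = 1*28 - 14 = 14, d_3 = (203 - 14^2)/1 = 7/1 = 7: (m_3, d_3) = (m_1, d_1) = (14, 7), so from here the quotients repeat a_1, a_2; the period length is 2.
So sqrt(203) = [14; (4, 28)] with period length k = 2.
k is even, so the fundamental solution of x^2 - 203y^2 = 1 is (p_{k-1}, q_{k-1}) = (p_1, q_1); compute convergents through index 1.
Convergents (p_i = a_i*p_{i-1} + p_{i-2}, q_i = a_i*q_{i-1} + q_{i-2} with p_{-2}=0, p_{-1}=1, q_{-2}=1, q_{-1}=0):
  i=0: a_0=14, p_0 = 14*1 + 0 = 14, q_0 = 14*0 + 1 = 1.
  i=1: a_1=4, p_1 = 4*14 + 1 = 57, q_1 = 4*1 + 0 = 4.
Check: 57^2 - 203*4^2 = 3249 - 3248 = 1, so (x, y) = (57, 4) solves the equation, and by the theorem it is the least positive solution.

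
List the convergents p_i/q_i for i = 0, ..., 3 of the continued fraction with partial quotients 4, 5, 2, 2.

4/1, 21/5, 46/11, 113/27

Using the convergent recurrence p_i = a_i*p_{i-1} + p_{i-2}, q_i = a_i*q_{i-1} + q_{i-2} with p_{-2}=0, p_{-1}=1, q_{-2}=1, q_{-1}=0:
  i=0: a_0=4, p_0 = 4*1 + 0 = 4, q_0 = 4*0 + 1 = 1.
  i=1: a_1=5, p_1 = 5*4 + 1 = 21, q_1 = 5*1 + 0 = 5.
  i=2: a_2=2, p_2 = 2*21 + 4 = 46, q_2 = 2*5 + 1 = 11.
  i=3: a_3=2, p_3 = 2*46 + 21 = 113, q_3 = 2*11 + 5 = 27.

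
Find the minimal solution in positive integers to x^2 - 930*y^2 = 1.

First expand sqrt(930) as a continued fraction. With x_i = (sqrt(930) + m_i)/d_i and (m_0, d_0) = (0, 1): a_0 = floor(sqrt(930)) = 30, since 30^2 = 900 <= 930 < 961 = 31^2.
Iterate m_{i+1} = d_i*a_i - m_i, d_{i+1} = (930 - m_{i+1}^2)/d_i, a_{i+1} = floor((a_0 + m_{i+1})/d_{i+1}):
  m_1 = 1*30 - 0 = 30, d_1 = (930 - 30^2)/1 = 30/1 = 30, a_1 = floor((30 + 30)/30) = 2.
  m_2 = 30*2 - 30 = 30, d_2 = (930 - 30^2)/30 = 30/30 = 1, a_2 = floor((30 + 30)/1) = 60.
  m_3 = 1*60 - 30 = 30, d_3 = (930 - 30^2)/1 = 30/1 = 30: (m_3, d_3) = (m_1, d_1) = (30, 30), so from here the quotients repeat a_1, a_2; the period length is 2.
So sqrt(930) = [30; (2, 60)] with period length k = 2.
k is even, so the fundamental solution of x^2 - 930y^2 = 1 is (p_{k-1}, q_{k-1}) = (p_1, q_1); compute convergents through index 1.
Convergents (p_i = a_i*p_{i-1} + p_{i-2}, q_i = a_i*q_{i-1} + q_{i-2} with p_{-2}=0, p_{-1}=1, q_{-2}=1, q_{-1}=0):
  i=0: a_0=30, p_0 = 30*1 + 0 = 30, q_0 = 30*0 + 1 = 1.
  i=1: a_1=2, p_1 = 2*30 + 1 = 61, q_1 = 2*1 + 0 = 2.
Check: 61^2 - 930*2^2 = 3721 - 3720 = 1, so (x, y) = (61, 2) solves the equation, and by the theorem it is the least positive solution.

(x, y) = (61, 2)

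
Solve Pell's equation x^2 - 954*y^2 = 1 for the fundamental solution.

First expand sqrt(954) as a continued fraction. With x_i = (sqrt(954) + m_i)/d_i and (m_0, d_0) = (0, 1): a_0 = floor(sqrt(954)) = 30, since 30^2 = 900 <= 954 < 961 = 31^2.
Iterate m_{i+1} = d_i*a_i - m_i, d_{i+1} = (954 - m_{i+1}^2)/d_i, a_{i+1} = floor((a_0 + m_{i+1})/d_{i+1}):
  m_1 = 1*30 - 0 = 30, d_1 = (954 - 30^2)/1 = 54/1 = 54, a_1 = floor((30 + 30)/54) = 1.
  m_2 = 54*1 - 30 = 24, d_2 = (954 - 24^2)/54 = 378/54 = 7, a_2 = floor((30 + 24)/7) = 7.
  m_3 = 7*7 - 24 = 25, d_3 = (954 - 25^2)/7 = 329/7 = 47, a_3 = floor((30 + 25)/47) = 1.
  m_4 = 47*1 - 25 = 22, d_4 = (954 - 22^2)/47 = 470/47 = 10, a_4 = floor((30 + 22)/10) = 5.
  m_5 = 10*5 - 22 = 28, d_5 = (954 - 28^2)/10 = 170/10 = 17, a_5 = floor((30 + 28)/17) = 3.
  m_6 = 17*3 - 28 = 23, d_6 = (954 - 23^2)/17 = 425/17 = 25, a_6 = floor((30 + 23)/25) = 2.
  m_7 = 25*2 - 23 = 27, d_7 = (954 - 27^2)/25 = 225/25 = 9, a_7 = floor((30 + 27)/9) = 6.
  m_8 = 9*6 - 27 = 27, d_8 = (954 - 27^2)/9 = 225/9 = 25, a_8 = floor((30 + 27)/25) = 2.
  m_9 = 25*2 - 27 = 23, d_9 = (954 - 23^2)/25 = 425/25 = 17, a_9 = floor((30 + 23)/17) = 3.
  m_10 = 17*3 - 23 = 28, d_10 = (954 - 28^2)/17 = 170/17 = 10, a_10 = floor((30 + 28)/10) = 5.
  m_11 = 10*5 - 28 = 22, d_11 = (954 - 22^2)/10 = 470/10 = 47, a_11 = floor((30 + 22)/47) = 1.
  m_12 = 47*1 - 22 = 25, d_12 = (954 - 25^2)/47 = 329/47 = 7, a_12 = floor((30 + 25)/7) = 7.
  m_13 = 7*7 - 25 = 24, d_13 = (954 - 24^2)/7 = 378/7 = 54, a_13 = floor((30 + 24)/54) = 1.
  m_14 = 54*1 - 24 = 30, d_14 = (954 - 30^2)/54 = 54/54 = 1, a_14 = floor((30 + 30)/1) = 60.
  m_15 = 1*60 - 30 = 30, d_15 = (954 - 30^2)/1 = 54/1 = 54: (m_15, d_15) = (m_1, d_1) = (30, 54), so from here the quotients repeat a_1, ..., a_14; the period length is 14.
So sqrt(954) = [30; (1, 7, 1, 5, 3, 2, 6, 2, 3, 5, 1, 7, 1, 60)] with period length k = 14.
k is even, so the fundamental solution of x^2 - 954y^2 = 1 is (p_{k-1}, q_{k-1}) = (p_13, q_13); compute convergents through index 13.
Convergents (p_i = a_i*p_{i-1} + p_{i-2}, q_i = a_i*q_{i-1} + q_{i-2} with p_{-2}=0, p_{-1}=1, q_{-2}=1, q_{-1}=0):
  i=0: a_0=30, p_0 = 30*1 + 0 = 30, q_0 = 30*0 + 1 = 1.
  i=1: a_1=1, p_1 = 1*30 + 1 = 31, q_1 = 1*1 + 0 = 1.
  i=2: a_2=7, p_2 = 7*31 + 30 = 247, q_2 = 7*1 + 1 = 8.
  i=3: a_3=1, p_3 = 1*247 + 31 = 278, q_3 = 1*8 + 1 = 9.
  i=4: a_4=5, p_4 = 5*278 + 247 = 1637, q_4 = 5*9 + 8 = 53.
  i=5: a_5=3, p_5 = 3*1637 + 278 = 5189, q_5 = 3*53 + 9 = 168.
  i=6: a_6=2, p_6 = 2*5189 + 1637 = 12015, q_6 = 2*168 + 53 = 389.
  i=7: a_7=6, p_7 = 6*12015 + 5189 = 77279, q_7 = 6*389 + 168 = 2502.
  i=8: a_8=2, p_8 = 2*77279 + 12015 = 166573, q_8 = 2*2502 + 389 = 5393.
  i=9: a_9=3, p_9 = 3*166573 + 77279 = 576998, q_9 = 3*5393 + 2502 = 18681.
  i=10: a_10=5, p_10 = 5*576998 + 166573 = 3051563, q_10 = 5*18681 + 5393 = 98798.
  i=11: a_11=1, p_11 = 1*3051563 + 576998 = 3628561, q_11 = 1*98798 + 18681 = 117479.
  i=12: a_12=7, p_12 = 7*3628561 + 3051563 = 28451490, q_12 = 7*117479 + 98798 = 921151.
  i=13: a_13=1, p_13 = 1*28451490 + 3628561 = 32080051, q_13 = 1*921151 + 117479 = 1038630.
Check: 32080051^2 - 954*1038630^2 = 1029129672162601 - 1029129672162600 = 1, so (x, y) = (32080051, 1038630) solves the equation, and by the theorem it is the least positive solution.

(x, y) = (32080051, 1038630)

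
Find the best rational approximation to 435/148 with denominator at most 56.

97/33

Expand x = 435/148 as a continued fraction with the Euclidean algorithm:
  435 = 2*148 + 139, so a_0 = 2.
  148 = 1*139 + 9, so a_1 = 1.
  139 = 15*9 + 4, so a_2 = 15.
  9 = 2*4 + 1, so a_3 = 2.
  4 = 4*1 + 0, so a_4 = 4.
so x = [2; 1, 15, 2, 4].
Convergents (p_i = a_i*p_{i-1} + p_{i-2}, q_i = a_i*q_{i-1} + q_{i-2} with p_{-2}=0, p_{-1}=1, q_{-2}=1, q_{-1}=0), until the denominator exceeds 56:
  i=0: a_0=2, p_0 = 2*1 + 0 = 2, q_0 = 2*0 + 1 = 1.
  i=1: a_1=1, p_1 = 1*2 + 1 = 3, q_1 = 1*1 + 0 = 1.
  i=2: a_2=15, p_2 = 15*3 + 2 = 47, q_2 = 15*1 + 1 = 16.
  i=3: a_3=2, p_3 = 2*47 + 3 = 97, q_3 = 2*16 + 1 = 33.
  i=4: a_4=4, p_4 = 4*97 + 47 = 435, q_4 = 4*33 + 16 = 148.
q_4 = 148 > 56, so the last convergent with denominator <= 56 is p_3/q_3 = 97/33.
The closest fraction with denominator <= 56 is either p_3/q_3 or the intermediate fraction (k*p_3 + p_2)/(k*q_3 + q_2) with the largest k >= 1 whose denominator stays <= 56; these approach x as k grows, and every other convergent or intermediate fraction in range is farther away.
Largest k: floor((56 - q_2)/q_3) = floor((56 - 16)/33) = 1.
That gives (1*97 + 47)/(1*33 + 16) = 144/49.
Compare the errors: |x - 97/33| = |435*33 - 97*148|/(148*33) = 1/4884, and |x - 144/49| = |435*49 - 144*148|/(148*49) = 3/7252.
Cross-multiplying, 1*7252 = 7252 < 14652 = 3*4884, so 1/4884 is smaller: the convergent 97/33 is closer to x than 144/49.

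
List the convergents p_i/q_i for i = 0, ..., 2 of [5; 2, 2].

Using the convergent recurrence p_i = a_i*p_{i-1} + p_{i-2}, q_i = a_i*q_{i-1} + q_{i-2} with p_{-2}=0, p_{-1}=1, q_{-2}=1, q_{-1}=0:
  i=0: a_0=5, p_0 = 5*1 + 0 = 5, q_0 = 5*0 + 1 = 1.
  i=1: a_1=2, p_1 = 2*5 + 1 = 11, q_1 = 2*1 + 0 = 2.
  i=2: a_2=2, p_2 = 2*11 + 5 = 27, q_2 = 2*2 + 1 = 5.

5/1, 11/2, 27/5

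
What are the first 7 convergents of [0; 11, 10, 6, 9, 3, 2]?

0/1, 1/11, 10/111, 61/677, 559/6204, 1738/19289, 4035/44782

Using the convergent recurrence p_i = a_i*p_{i-1} + p_{i-2}, q_i = a_i*q_{i-1} + q_{i-2} with p_{-2}=0, p_{-1}=1, q_{-2}=1, q_{-1}=0:
  i=0: a_0=0, p_0 = 0*1 + 0 = 0, q_0 = 0*0 + 1 = 1.
  i=1: a_1=11, p_1 = 11*0 + 1 = 1, q_1 = 11*1 + 0 = 11.
  i=2: a_2=10, p_2 = 10*1 + 0 = 10, q_2 = 10*11 + 1 = 111.
  i=3: a_3=6, p_3 = 6*10 + 1 = 61, q_3 = 6*111 + 11 = 677.
  i=4: a_4=9, p_4 = 9*61 + 10 = 559, q_4 = 9*677 + 111 = 6204.
  i=5: a_5=3, p_5 = 3*559 + 61 = 1738, q_5 = 3*6204 + 677 = 19289.
  i=6: a_6=2, p_6 = 2*1738 + 559 = 4035, q_6 = 2*19289 + 6204 = 44782.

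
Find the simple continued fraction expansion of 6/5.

[1; 5]

Run the Euclidean algorithm on 6 and 5; the successive quotients are the partial quotients a_0, a_1, ... (each step inverts the fractional part left over by the previous one):
  6 = 1*5 + 1, so a_0 = 1.
  5 = 5*1 + 0, so a_1 = 5.
The remainder reaches 0 after 2 divisions, so the expansion has 2 partial quotients, read off in order.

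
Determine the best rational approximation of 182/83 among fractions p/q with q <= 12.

11/5

Expand x = 182/83 as a continued fraction with the Euclidean algorithm:
  182 = 2*83 + 16, so a_0 = 2.
  83 = 5*16 + 3, so a_1 = 5.
  16 = 5*3 + 1, so a_2 = 5.
  3 = 3*1 + 0, so a_3 = 3.
so x = [2; 5, 5, 3].
Convergents (p_i = a_i*p_{i-1} + p_{i-2}, q_i = a_i*q_{i-1} + q_{i-2} with p_{-2}=0, p_{-1}=1, q_{-2}=1, q_{-1}=0), until the denominator exceeds 12:
  i=0: a_0=2, p_0 = 2*1 + 0 = 2, q_0 = 2*0 + 1 = 1.
  i=1: a_1=5, p_1 = 5*2 + 1 = 11, q_1 = 5*1 + 0 = 5.
  i=2: a_2=5, p_2 = 5*11 + 2 = 57, q_2 = 5*5 + 1 = 26.
q_2 = 26 > 12, so the last convergent with denominator <= 12 is p_1/q_1 = 11/5.
The closest fraction with denominator <= 12 is either p_1/q_1 or the intermediate fraction (k*p_1 + p_0)/(k*q_1 + q_0) with the largest k >= 1 whose denominator stays <= 12; these approach x as k grows, and every other convergent or intermediate fraction in range is farther away.
Largest k: floor((12 - q_0)/q_1) = floor((12 - 1)/5) = 2.
That gives (2*11 + 2)/(2*5 + 1) = 24/11.
Compare the errors: |x - 11/5| = |182*5 - 11*83|/(83*5) = 3/415, and |x - 24/11| = |182*11 - 24*83|/(83*11) = 10/913.
Cross-multiplying, 3*913 = 2739 < 4150 = 10*415, so 3/415 is smaller: the convergent 11/5 is closer to x than 24/11.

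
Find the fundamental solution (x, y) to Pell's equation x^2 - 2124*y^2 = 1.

(x, y) = (561799, 12190)

First expand sqrt(2124) as a continued fraction. With x_i = (sqrt(2124) + m_i)/d_i and (m_0, d_0) = (0, 1): a_0 = floor(sqrt(2124)) = 46, since 46^2 = 2116 <= 2124 < 2209 = 47^2.
Iterate m_{i+1} = d_i*a_i - m_i, d_{i+1} = (2124 - m_{i+1}^2)/d_i, a_{i+1} = floor((a_0 + m_{i+1})/d_{i+1}):
  m_1 = 1*46 - 0 = 46, d_1 = (2124 - 46^2)/1 = 8/1 = 8, a_1 = floor((46 + 46)/8) = 11.
  m_2 = 8*11 - 46 = 42, d_2 = (2124 - 42^2)/8 = 360/8 = 45, a_2 = floor((46 + 42)/45) = 1.
  m_3 = 45*1 - 42 = 3, d_3 = (2124 - 3^2)/45 = 2115/45 = 47, a_3 = floor((46 + 3)/47) = 1.
  m_4 = 47*1 - 3 = 44, d_4 = (2124 - 44^2)/47 = 188/47 = 4, a_4 = floor((46 + 44)/4) = 22.
  m_5 = 4*22 - 44 = 44, d_5 = (2124 - 44^2)/4 = 188/4 = 47, a_5 = floor((46 + 44)/47) = 1.
  m_6 = 47*1 - 44 = 3, d_6 = (2124 - 3^2)/47 = 2115/47 = 45, a_6 = floor((46 + 3)/45) = 1.
  m_7 = 45*1 - 3 = 42, d_7 = (2124 - 42^2)/45 = 360/45 = 8, a_7 = floor((46 + 42)/8) = 11.
  m_8 = 8*11 - 42 = 46, d_8 = (2124 - 46^2)/8 = 8/8 = 1, a_8 = floor((46 + 46)/1) = 92.
  m_9 = 1*92 - 46 = 46, d_9 = (2124 - 46^2)/1 = 8/1 = 8: (m_9, d_9) = (m_1, d_1) = (46, 8), so from here the quotients repeat a_1, ..., a_8; the period length is 8.
So sqrt(2124) = [46; (11, 1, 1, 22, 1, 1, 11, 92)] with period length k = 8.
k is even, so the fundamental solution of x^2 - 2124y^2 = 1 is (p_{k-1}, q_{k-1}) = (p_7, q_7); compute convergents through index 7.
Convergents (p_i = a_i*p_{i-1} + p_{i-2}, q_i = a_i*q_{i-1} + q_{i-2} with p_{-2}=0, p_{-1}=1, q_{-2}=1, q_{-1}=0):
  i=0: a_0=46, p_0 = 46*1 + 0 = 46, q_0 = 46*0 + 1 = 1.
  i=1: a_1=11, p_1 = 11*46 + 1 = 507, q_1 = 11*1 + 0 = 11.
  i=2: a_2=1, p_2 = 1*507 + 46 = 553, q_2 = 1*11 + 1 = 12.
  i=3: a_3=1, p_3 = 1*553 + 507 = 1060, q_3 = 1*12 + 11 = 23.
  i=4: a_4=22, p_4 = 22*1060 + 553 = 23873, q_4 = 22*23 + 12 = 518.
  i=5: a_5=1, p_5 = 1*23873 + 1060 = 24933, q_5 = 1*518 + 23 = 541.
  i=6: a_6=1, p_6 = 1*24933 + 23873 = 48806, q_6 = 1*541 + 518 = 1059.
  i=7: a_7=11, p_7 = 11*48806 + 24933 = 561799, q_7 = 11*1059 + 541 = 12190.
Check: 561799^2 - 2124*12190^2 = 315618116401 - 315618116400 = 1, so (x, y) = (561799, 12190) solves the equation, and by the theorem it is the least positive solution.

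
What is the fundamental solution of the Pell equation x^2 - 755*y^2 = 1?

(x, y) = (1209, 44)

First expand sqrt(755) as a continued fraction. With x_i = (sqrt(755) + m_i)/d_i and (m_0, d_0) = (0, 1): a_0 = floor(sqrt(755)) = 27, since 27^2 = 729 <= 755 < 784 = 28^2.
Iterate m_{i+1} = d_i*a_i - m_i, d_{i+1} = (755 - m_{i+1}^2)/d_i, a_{i+1} = floor((a_0 + m_{i+1})/d_{i+1}):
  m_1 = 1*27 - 0 = 27, d_1 = (755 - 27^2)/1 = 26/1 = 26, a_1 = floor((27 + 27)/26) = 2.
  m_2 = 26*2 - 27 = 25, d_2 = (755 - 25^2)/26 = 130/26 = 5, a_2 = floor((27 + 25)/5) = 10.
  m_3 = 5*10 - 25 = 25, d_3 = (755 - 25^2)/5 = 130/5 = 26, a_3 = floor((27 + 25)/26) = 2.
  m_4 = 26*2 - 25 = 27, d_4 = (755 - 27^2)/26 = 26/26 = 1, a_4 = floor((27 + 27)/1) = 54.
  m_5 = 1*54 - 27 = 27, d_5 = (755 - 27^2)/1 = 26/1 = 26: (m_5, d_5) = (m_1, d_1) = (27, 26), so from here the quotients repeat a_1, ..., a_4; the period length is 4.
So sqrt(755) = [27; (2, 10, 2, 54)] with period length k = 4.
k is even, so the fundamental solution of x^2 - 755y^2 = 1 is (p_{k-1}, q_{k-1}) = (p_3, q_3); compute convergents through index 3.
Convergents (p_i = a_i*p_{i-1} + p_{i-2}, q_i = a_i*q_{i-1} + q_{i-2} with p_{-2}=0, p_{-1}=1, q_{-2}=1, q_{-1}=0):
  i=0: a_0=27, p_0 = 27*1 + 0 = 27, q_0 = 27*0 + 1 = 1.
  i=1: a_1=2, p_1 = 2*27 + 1 = 55, q_1 = 2*1 + 0 = 2.
  i=2: a_2=10, p_2 = 10*55 + 27 = 577, q_2 = 10*2 + 1 = 21.
  i=3: a_3=2, p_3 = 2*577 + 55 = 1209, q_3 = 2*21 + 2 = 44.
Check: 1209^2 - 755*44^2 = 1461681 - 1461680 = 1, so (x, y) = (1209, 44) solves the equation, and by the theorem it is the least positive solution.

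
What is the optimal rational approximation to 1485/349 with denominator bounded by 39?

Expand x = 1485/349 as a continued fraction with the Euclidean algorithm:
  1485 = 4*349 + 89, so a_0 = 4.
  349 = 3*89 + 82, so a_1 = 3.
  89 = 1*82 + 7, so a_2 = 1.
  82 = 11*7 + 5, so a_3 = 11.
  7 = 1*5 + 2, so a_4 = 1.
  5 = 2*2 + 1, so a_5 = 2.
  2 = 2*1 + 0, so a_6 = 2.
so x = [4; 3, 1, 11, 1, 2, 2].
Convergents (p_i = a_i*p_{i-1} + p_{i-2}, q_i = a_i*q_{i-1} + q_{i-2} with p_{-2}=0, p_{-1}=1, q_{-2}=1, q_{-1}=0), until the denominator exceeds 39:
  i=0: a_0=4, p_0 = 4*1 + 0 = 4, q_0 = 4*0 + 1 = 1.
  i=1: a_1=3, p_1 = 3*4 + 1 = 13, q_1 = 3*1 + 0 = 3.
  i=2: a_2=1, p_2 = 1*13 + 4 = 17, q_2 = 1*3 + 1 = 4.
  i=3: a_3=11, p_3 = 11*17 + 13 = 200, q_3 = 11*4 + 3 = 47.
q_3 = 47 > 39, so the last convergent with denominator <= 39 is p_2/q_2 = 17/4.
The closest fraction with denominator <= 39 is either p_2/q_2 or the intermediate fraction (k*p_2 + p_1)/(k*q_2 + q_1) with the largest k >= 1 whose denominator stays <= 39; these approach x as k grows, and every other convergent or intermediate fraction in range is farther away.
Largest k: floor((39 - q_1)/q_2) = floor((39 - 3)/4) = 9.
That gives (9*17 + 13)/(9*4 + 3) = 166/39.
Compare the errors: |x - 17/4| = |1485*4 - 17*349|/(349*4) = 7/1396, and |x - 166/39| = |1485*39 - 166*349|/(349*39) = 19/13611.
Cross-multiplying, 19*1396 = 26524 < 95277 = 7*13611, so 19/13611 is smaller: the intermediate fraction 166/39 is closer to x than 17/4.

166/39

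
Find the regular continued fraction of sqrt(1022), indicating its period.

[31; (1, 30, 1, 62)]

Write x_i = (sqrt(1022) + m_i)/d_i with (m_0, d_0) = (0, 1). a_0 = floor(sqrt(1022)) = 31, since 31^2 = 961 <= 1022 < 1024 = 32^2.
Iterate m_{i+1} = d_i*a_i - m_i, d_{i+1} = (1022 - m_{i+1}^2)/d_i, a_{i+1} = floor((a_0 + m_{i+1})/d_{i+1}):
  m_1 = 1*31 - 0 = 31, d_1 = (1022 - 31^2)/1 = 61/1 = 61, a_1 = floor((31 + 31)/61) = 1.
  m_2 = 61*1 - 31 = 30, d_2 = (1022 - 30^2)/61 = 122/61 = 2, a_2 = floor((31 + 30)/2) = 30.
  m_3 = 2*30 - 30 = 30, d_3 = (1022 - 30^2)/2 = 122/2 = 61, a_3 = floor((31 + 30)/61) = 1.
  m_4 = 61*1 - 30 = 31, d_4 = (1022 - 31^2)/61 = 61/61 = 1, a_4 = floor((31 + 31)/1) = 62.
  m_5 = 1*62 - 31 = 31, d_5 = (1022 - 31^2)/1 = 61/1 = 61: (m_5, d_5) = (m_1, d_1) = (31, 61), so from here the quotients repeat a_1, ..., a_4; the period length is 4.
Hence the expansion of sqrt(1022) is a_0 = 31 followed by the repeating block 1, 30, 1, 62 (period 4).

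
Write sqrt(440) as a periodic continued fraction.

Write x_i = (sqrt(440) + m_i)/d_i with (m_0, d_0) = (0, 1). a_0 = floor(sqrt(440)) = 20, since 20^2 = 400 <= 440 < 441 = 21^2.
Iterate m_{i+1} = d_i*a_i - m_i, d_{i+1} = (440 - m_{i+1}^2)/d_i, a_{i+1} = floor((a_0 + m_{i+1})/d_{i+1}):
  m_1 = 1*20 - 0 = 20, d_1 = (440 - 20^2)/1 = 40/1 = 40, a_1 = floor((20 + 20)/40) = 1.
  m_2 = 40*1 - 20 = 20, d_2 = (440 - 20^2)/40 = 40/40 = 1, a_2 = floor((20 + 20)/1) = 40.
  m_3 = 1*40 - 20 = 20, d_3 = (440 - 20^2)/1 = 40/1 = 40: (m_3, d_3) = (m_1, d_1) = (20, 40), so from here the quotients repeat a_1, a_2; the period length is 2.
Hence the expansion of sqrt(440) is a_0 = 20 followed by the repeating block 1, 40 (period 2).

[20; (1, 40)]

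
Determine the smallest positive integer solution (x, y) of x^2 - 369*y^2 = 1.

First expand sqrt(369) as a continued fraction. With x_i = (sqrt(369) + m_i)/d_i and (m_0, d_0) = (0, 1): a_0 = floor(sqrt(369)) = 19, since 19^2 = 361 <= 369 < 400 = 20^2.
Iterate m_{i+1} = d_i*a_i - m_i, d_{i+1} = (369 - m_{i+1}^2)/d_i, a_{i+1} = floor((a_0 + m_{i+1})/d_{i+1}):
  m_1 = 1*19 - 0 = 19, d_1 = (369 - 19^2)/1 = 8/1 = 8, a_1 = floor((19 + 19)/8) = 4.
  m_2 = 8*4 - 19 = 13, d_2 = (369 - 13^2)/8 = 200/8 = 25, a_2 = floor((19 + 13)/25) = 1.
  m_3 = 25*1 - 13 = 12, d_3 = (369 - 12^2)/25 = 225/25 = 9, a_3 = floor((19 + 12)/9) = 3.
  m_4 = 9*3 - 12 = 15, d_4 = (369 - 15^2)/9 = 144/9 = 16, a_4 = floor((19 + 15)/16) = 2.
  m_5 = 16*2 - 15 = 17, d_5 = (369 - 17^2)/16 = 80/16 = 5, a_5 = floor((19 + 17)/5) = 7.
  m_6 = 5*7 - 17 = 18, d_6 = (369 - 18^2)/5 = 45/5 = 9, a_6 = floor((19 + 18)/9) = 4.
  m_7 = 9*4 - 18 = 18, d_7 = (369 - 18^2)/9 = 45/9 = 5, a_7 = floor((19 + 18)/5) = 7.
  m_8 = 5*7 - 18 = 17, d_8 = (369 - 17^2)/5 = 80/5 = 16, a_8 = floor((19 + 17)/16) = 2.
  m_9 = 16*2 - 17 = 15, d_9 = (369 - 15^2)/16 = 144/16 = 9, a_9 = floor((19 + 15)/9) = 3.
  m_10 = 9*3 - 15 = 12, d_10 = (369 - 12^2)/9 = 225/9 = 25, a_10 = floor((19 + 12)/25) = 1.
  m_11 = 25*1 - 12 = 13, d_11 = (369 - 13^2)/25 = 200/25 = 8, a_11 = floor((19 + 13)/8) = 4.
  m_12 = 8*4 - 13 = 19, d_12 = (369 - 19^2)/8 = 8/8 = 1, a_12 = floor((19 + 19)/1) = 38.
  m_13 = 1*38 - 19 = 19, d_13 = (369 - 19^2)/1 = 8/1 = 8: (m_13, d_13) = (m_1, d_1) = (19, 8), so from here the quotients repeat a_1, ..., a_12; the period length is 12.
So sqrt(369) = [19; (4, 1, 3, 2, 7, 4, 7, 2, 3, 1, 4, 38)] with period length k = 12.
k is even, so the fundamental solution of x^2 - 369y^2 = 1 is (p_{k-1}, q_{k-1}) = (p_11, q_11); compute convergents through index 11.
Convergents (p_i = a_i*p_{i-1} + p_{i-2}, q_i = a_i*q_{i-1} + q_{i-2} with p_{-2}=0, p_{-1}=1, q_{-2}=1, q_{-1}=0):
  i=0: a_0=19, p_0 = 19*1 + 0 = 19, q_0 = 19*0 + 1 = 1.
  i=1: a_1=4, p_1 = 4*19 + 1 = 77, q_1 = 4*1 + 0 = 4.
  i=2: a_2=1, p_2 = 1*77 + 19 = 96, q_2 = 1*4 + 1 = 5.
  i=3: a_3=3, p_3 = 3*96 + 77 = 365, q_3 = 3*5 + 4 = 19.
  i=4: a_4=2, p_4 = 2*365 + 96 = 826, q_4 = 2*19 + 5 = 43.
  i=5: a_5=7, p_5 = 7*826 + 365 = 6147, q_5 = 7*43 + 19 = 320.
  i=6: a_6=4, p_6 = 4*6147 + 826 = 25414, q_6 = 4*320 + 43 = 1323.
  i=7: a_7=7, p_7 = 7*25414 + 6147 = 184045, q_7 = 7*1323 + 320 = 9581.
  i=8: a_8=2, p_8 = 2*184045 + 25414 = 393504, q_8 = 2*9581 + 1323 = 20485.
  i=9: a_9=3, p_9 = 3*393504 + 184045 = 1364557, q_9 = 3*20485 + 9581 = 71036.
  i=10: a_10=1, p_10 = 1*1364557 + 393504 = 1758061, q_10 = 1*71036 + 20485 = 91521.
  i=11: a_11=4, p_11 = 4*1758061 + 1364557 = 8396801, q_11 = 4*91521 + 71036 = 437120.
Check: 8396801^2 - 369*437120^2 = 70506267033601 - 70506267033600 = 1, so (x, y) = (8396801, 437120) solves the equation, and by the theorem it is the least positive solution.

(x, y) = (8396801, 437120)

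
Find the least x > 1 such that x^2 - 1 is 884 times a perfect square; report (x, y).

First expand sqrt(884) as a continued fraction. With x_i = (sqrt(884) + m_i)/d_i and (m_0, d_0) = (0, 1): a_0 = floor(sqrt(884)) = 29, since 29^2 = 841 <= 884 < 900 = 30^2.
Iterate m_{i+1} = d_i*a_i - m_i, d_{i+1} = (884 - m_{i+1}^2)/d_i, a_{i+1} = floor((a_0 + m_{i+1})/d_{i+1}):
  m_1 = 1*29 - 0 = 29, d_1 = (884 - 29^2)/1 = 43/1 = 43, a_1 = floor((29 + 29)/43) = 1.
  m_2 = 43*1 - 29 = 14, d_2 = (884 - 14^2)/43 = 688/43 = 16, a_2 = floor((29 + 14)/16) = 2.
  m_3 = 16*2 - 14 = 18, d_3 = (884 - 18^2)/16 = 560/16 = 35, a_3 = floor((29 + 18)/35) = 1.
  m_4 = 35*1 - 18 = 17, d_4 = (884 - 17^2)/35 = 595/35 = 17, a_4 = floor((29 + 17)/17) = 2.
  m_5 = 17*2 - 17 = 17, d_5 = (884 - 17^2)/17 = 595/17 = 35, a_5 = floor((29 + 17)/35) = 1.
  m_6 = 35*1 - 17 = 18, d_6 = (884 - 18^2)/35 = 560/35 = 16, a_6 = floor((29 + 18)/16) = 2.
  m_7 = 16*2 - 18 = 14, d_7 = (884 - 14^2)/16 = 688/16 = 43, a_7 = floor((29 + 14)/43) = 1.
  m_8 = 43*1 - 14 = 29, d_8 = (884 - 29^2)/43 = 43/43 = 1, a_8 = floor((29 + 29)/1) = 58.
  m_9 = 1*58 - 29 = 29, d_9 = (884 - 29^2)/1 = 43/1 = 43: (m_9, d_9) = (m_1, d_1) = (29, 43), so from here the quotients repeat a_1, ..., a_8; the period length is 8.
So sqrt(884) = [29; (1, 2, 1, 2, 1, 2, 1, 58)] with period length k = 8.
k is even, so the fundamental solution of x^2 - 884y^2 = 1 is (p_{k-1}, q_{k-1}) = (p_7, q_7); compute convergents through index 7.
Convergents (p_i = a_i*p_{i-1} + p_{i-2}, q_i = a_i*q_{i-1} + q_{i-2} with p_{-2}=0, p_{-1}=1, q_{-2}=1, q_{-1}=0):
  i=0: a_0=29, p_0 = 29*1 + 0 = 29, q_0 = 29*0 + 1 = 1.
  i=1: a_1=1, p_1 = 1*29 + 1 = 30, q_1 = 1*1 + 0 = 1.
  i=2: a_2=2, p_2 = 2*30 + 29 = 89, q_2 = 2*1 + 1 = 3.
  i=3: a_3=1, p_3 = 1*89 + 30 = 119, q_3 = 1*3 + 1 = 4.
  i=4: a_4=2, p_4 = 2*119 + 89 = 327, q_4 = 2*4 + 3 = 11.
  i=5: a_5=1, p_5 = 1*327 + 119 = 446, q_5 = 1*11 + 4 = 15.
  i=6: a_6=2, p_6 = 2*446 + 327 = 1219, q_6 = 2*15 + 11 = 41.
  i=7: a_7=1, p_7 = 1*1219 + 446 = 1665, q_7 = 1*41 + 15 = 56.
Check: 1665^2 - 884*56^2 = 2772225 - 2772224 = 1, so (x, y) = (1665, 56) solves the equation, and by the theorem it is the least positive solution.

(x, y) = (1665, 56)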